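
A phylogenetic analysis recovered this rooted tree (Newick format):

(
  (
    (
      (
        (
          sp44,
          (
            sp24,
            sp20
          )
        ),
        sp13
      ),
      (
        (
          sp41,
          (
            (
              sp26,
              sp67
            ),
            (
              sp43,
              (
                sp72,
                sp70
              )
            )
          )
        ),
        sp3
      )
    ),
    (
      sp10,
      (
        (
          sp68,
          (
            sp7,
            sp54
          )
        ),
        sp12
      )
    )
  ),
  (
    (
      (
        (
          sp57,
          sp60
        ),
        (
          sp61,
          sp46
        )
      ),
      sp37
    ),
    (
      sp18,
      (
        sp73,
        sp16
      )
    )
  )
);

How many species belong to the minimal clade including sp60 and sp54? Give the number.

24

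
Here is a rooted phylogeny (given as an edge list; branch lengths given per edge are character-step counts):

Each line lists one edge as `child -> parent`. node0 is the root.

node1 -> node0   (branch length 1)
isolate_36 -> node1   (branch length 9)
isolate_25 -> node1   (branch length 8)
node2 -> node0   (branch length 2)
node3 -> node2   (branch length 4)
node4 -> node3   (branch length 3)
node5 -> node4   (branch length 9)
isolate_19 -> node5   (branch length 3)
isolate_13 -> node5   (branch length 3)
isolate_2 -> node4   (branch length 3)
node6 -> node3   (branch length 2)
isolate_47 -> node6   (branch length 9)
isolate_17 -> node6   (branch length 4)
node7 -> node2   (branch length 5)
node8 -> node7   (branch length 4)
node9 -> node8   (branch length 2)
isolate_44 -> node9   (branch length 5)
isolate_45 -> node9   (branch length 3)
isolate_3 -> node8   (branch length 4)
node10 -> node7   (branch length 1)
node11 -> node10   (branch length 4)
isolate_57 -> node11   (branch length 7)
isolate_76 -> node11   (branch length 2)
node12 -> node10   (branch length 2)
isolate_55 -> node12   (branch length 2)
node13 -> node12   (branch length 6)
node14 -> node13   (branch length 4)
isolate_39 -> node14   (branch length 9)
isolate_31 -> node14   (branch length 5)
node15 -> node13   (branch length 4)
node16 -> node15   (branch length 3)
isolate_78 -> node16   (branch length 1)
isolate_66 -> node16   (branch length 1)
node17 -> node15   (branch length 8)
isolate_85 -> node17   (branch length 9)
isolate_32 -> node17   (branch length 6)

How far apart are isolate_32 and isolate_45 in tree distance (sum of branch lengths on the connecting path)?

The path runs isolate_32 → … → MRCA → … → isolate_45; the MRCA is the node subtending (((isolate_44,isolate_45),isolate_3),((isolate_57,isolate_76),(isolate_55,((isolate_39,isolate_31),((isolate_78,isolate_66),(isolate_85,isolate_32)))))).
Branch lengths along that path: 6 + 8 + 4 + 6 + 2 + 1 + 4 + 2 + 3 = 36.

36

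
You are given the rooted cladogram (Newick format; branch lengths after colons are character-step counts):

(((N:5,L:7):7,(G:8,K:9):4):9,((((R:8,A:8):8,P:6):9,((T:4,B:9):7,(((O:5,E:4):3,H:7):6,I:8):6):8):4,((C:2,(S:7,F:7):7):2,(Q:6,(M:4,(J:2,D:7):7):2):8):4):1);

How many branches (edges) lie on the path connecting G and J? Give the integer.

9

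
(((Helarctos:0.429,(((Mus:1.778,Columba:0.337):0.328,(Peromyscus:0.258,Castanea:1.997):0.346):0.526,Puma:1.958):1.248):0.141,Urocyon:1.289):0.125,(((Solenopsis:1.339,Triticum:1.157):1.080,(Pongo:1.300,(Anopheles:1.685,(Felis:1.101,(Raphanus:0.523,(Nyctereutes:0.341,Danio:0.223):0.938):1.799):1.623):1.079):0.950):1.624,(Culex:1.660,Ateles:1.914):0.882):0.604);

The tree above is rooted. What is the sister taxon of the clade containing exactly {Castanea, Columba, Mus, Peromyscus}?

The clade containing exactly {Castanea, Columba, Mus, Peromyscus} attaches to the tree at the node subtending (((Mus,Columba),(Peromyscus,Castanea)),Puma).
The other lineage descending from that same node — the sister group — is the single tip Puma.

Puma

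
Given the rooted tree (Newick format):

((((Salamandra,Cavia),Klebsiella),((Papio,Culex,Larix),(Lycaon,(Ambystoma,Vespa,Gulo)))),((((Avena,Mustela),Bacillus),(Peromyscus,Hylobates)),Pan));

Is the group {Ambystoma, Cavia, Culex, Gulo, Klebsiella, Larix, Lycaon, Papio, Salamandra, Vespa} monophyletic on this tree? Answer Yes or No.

Yes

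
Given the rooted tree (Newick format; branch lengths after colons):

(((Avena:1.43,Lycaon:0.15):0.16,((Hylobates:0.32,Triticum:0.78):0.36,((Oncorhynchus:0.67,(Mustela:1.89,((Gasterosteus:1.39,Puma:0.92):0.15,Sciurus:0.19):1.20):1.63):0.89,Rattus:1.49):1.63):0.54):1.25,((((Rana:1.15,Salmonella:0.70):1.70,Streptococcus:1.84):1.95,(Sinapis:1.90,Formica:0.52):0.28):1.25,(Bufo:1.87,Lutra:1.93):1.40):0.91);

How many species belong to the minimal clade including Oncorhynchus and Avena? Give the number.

10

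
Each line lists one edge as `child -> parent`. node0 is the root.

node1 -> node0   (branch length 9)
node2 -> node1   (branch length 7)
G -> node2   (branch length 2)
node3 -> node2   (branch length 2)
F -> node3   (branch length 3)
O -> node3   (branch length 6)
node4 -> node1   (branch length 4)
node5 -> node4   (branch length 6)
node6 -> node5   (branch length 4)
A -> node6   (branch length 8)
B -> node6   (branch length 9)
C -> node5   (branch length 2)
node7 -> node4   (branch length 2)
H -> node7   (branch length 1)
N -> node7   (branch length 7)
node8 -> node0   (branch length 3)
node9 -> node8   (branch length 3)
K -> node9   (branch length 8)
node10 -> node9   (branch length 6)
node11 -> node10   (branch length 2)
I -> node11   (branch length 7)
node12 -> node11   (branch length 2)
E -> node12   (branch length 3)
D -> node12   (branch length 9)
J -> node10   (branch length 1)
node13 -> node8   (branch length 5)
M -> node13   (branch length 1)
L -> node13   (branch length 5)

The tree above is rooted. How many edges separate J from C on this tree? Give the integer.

The MRCA of J and C is the root of the tree.
From J up to that node: 4 branches. From C up to the same node: 4 branches. Total: 4 + 4 = 8.

8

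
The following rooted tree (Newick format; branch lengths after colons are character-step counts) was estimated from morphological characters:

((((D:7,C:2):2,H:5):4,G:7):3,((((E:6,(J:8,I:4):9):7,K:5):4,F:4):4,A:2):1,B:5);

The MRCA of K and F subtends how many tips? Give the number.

5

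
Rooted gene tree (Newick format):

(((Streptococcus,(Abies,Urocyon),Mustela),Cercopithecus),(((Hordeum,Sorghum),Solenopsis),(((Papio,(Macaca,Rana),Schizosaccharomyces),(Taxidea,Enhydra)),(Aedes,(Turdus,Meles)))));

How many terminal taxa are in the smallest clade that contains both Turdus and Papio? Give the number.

9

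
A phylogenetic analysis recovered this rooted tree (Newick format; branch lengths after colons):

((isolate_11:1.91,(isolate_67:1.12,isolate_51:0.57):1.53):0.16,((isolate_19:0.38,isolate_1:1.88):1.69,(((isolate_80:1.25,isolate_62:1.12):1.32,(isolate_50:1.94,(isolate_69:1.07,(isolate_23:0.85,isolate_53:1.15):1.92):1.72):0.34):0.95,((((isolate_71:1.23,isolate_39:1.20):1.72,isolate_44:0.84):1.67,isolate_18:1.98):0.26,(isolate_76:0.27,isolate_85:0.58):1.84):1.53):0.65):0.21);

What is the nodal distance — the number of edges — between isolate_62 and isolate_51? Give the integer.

8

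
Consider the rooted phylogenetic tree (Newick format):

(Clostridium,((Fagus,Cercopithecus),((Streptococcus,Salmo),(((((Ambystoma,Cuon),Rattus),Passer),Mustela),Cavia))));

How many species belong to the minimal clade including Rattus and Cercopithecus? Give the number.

10

The MRCA of Rattus and Cercopithecus is the node subtending ((Fagus,Cercopithecus),((Streptococcus,Salmo),(((((Ambystoma,Cuon),Rattus),Passer),Mustela),Cavia))).
That clade contains 10 terminal taxa: Ambystoma, Cavia, Cercopithecus, Cuon, Fagus, Mustela, Passer, Rattus, Salmo, Streptococcus.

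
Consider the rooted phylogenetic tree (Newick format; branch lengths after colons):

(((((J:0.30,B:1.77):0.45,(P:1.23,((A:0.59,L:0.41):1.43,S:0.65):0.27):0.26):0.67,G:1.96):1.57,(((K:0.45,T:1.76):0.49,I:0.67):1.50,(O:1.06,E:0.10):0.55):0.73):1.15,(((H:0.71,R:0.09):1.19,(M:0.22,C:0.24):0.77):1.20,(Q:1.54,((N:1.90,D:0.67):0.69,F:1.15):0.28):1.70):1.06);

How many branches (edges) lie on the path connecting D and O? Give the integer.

The MRCA of D and O is the root of the tree.
From D up to that node: 5 branches. From O up to the same node: 4 branches. Total: 5 + 4 = 9.

9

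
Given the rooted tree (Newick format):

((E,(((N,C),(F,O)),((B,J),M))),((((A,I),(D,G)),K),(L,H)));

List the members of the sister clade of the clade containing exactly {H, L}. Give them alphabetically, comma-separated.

A, D, G, I, K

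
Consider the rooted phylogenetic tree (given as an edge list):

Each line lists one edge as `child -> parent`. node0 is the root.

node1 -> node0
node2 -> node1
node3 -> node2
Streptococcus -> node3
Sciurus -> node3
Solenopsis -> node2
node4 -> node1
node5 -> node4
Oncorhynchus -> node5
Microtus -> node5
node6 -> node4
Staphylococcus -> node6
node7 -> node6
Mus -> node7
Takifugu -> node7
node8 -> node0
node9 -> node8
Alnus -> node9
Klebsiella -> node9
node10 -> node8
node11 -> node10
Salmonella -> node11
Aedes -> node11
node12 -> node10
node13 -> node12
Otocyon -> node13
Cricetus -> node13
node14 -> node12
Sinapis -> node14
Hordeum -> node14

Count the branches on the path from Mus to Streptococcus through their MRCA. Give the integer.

7

The MRCA of Mus and Streptococcus is the node subtending (((Streptococcus,Sciurus),Solenopsis),((Oncorhynchus,Microtus),(Staphylococcus,(Mus,Takifugu)))).
From Mus up to that node: 4 branches. From Streptococcus up to the same node: 3 branches. Total: 4 + 3 = 7.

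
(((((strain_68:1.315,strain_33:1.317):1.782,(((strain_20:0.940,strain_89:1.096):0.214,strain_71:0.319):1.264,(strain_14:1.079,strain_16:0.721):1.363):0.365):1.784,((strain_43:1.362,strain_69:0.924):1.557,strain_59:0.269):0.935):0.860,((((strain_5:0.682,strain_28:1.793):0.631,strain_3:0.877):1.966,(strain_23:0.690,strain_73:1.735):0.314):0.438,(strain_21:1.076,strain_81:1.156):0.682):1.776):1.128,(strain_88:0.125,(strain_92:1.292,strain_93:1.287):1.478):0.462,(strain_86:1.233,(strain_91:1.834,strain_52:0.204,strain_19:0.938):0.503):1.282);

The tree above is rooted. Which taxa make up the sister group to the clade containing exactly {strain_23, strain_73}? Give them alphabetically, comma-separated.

strain_28, strain_3, strain_5

The clade containing exactly {strain_23, strain_73} attaches to the tree at the node subtending (((strain_5,strain_28),strain_3),(strain_23,strain_73)).
The other lineage descending from that same node — the sister group — is ((strain_5,strain_28),strain_3); its 3 tips in alphabetical order are the answer.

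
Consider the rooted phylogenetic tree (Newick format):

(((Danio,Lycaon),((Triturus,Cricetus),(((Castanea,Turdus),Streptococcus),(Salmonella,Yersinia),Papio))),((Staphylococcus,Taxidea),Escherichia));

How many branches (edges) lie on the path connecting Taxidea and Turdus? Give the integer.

9

The MRCA of Taxidea and Turdus is the root of the tree.
From Taxidea up to that node: 3 branches. From Turdus up to the same node: 6 branches. Total: 3 + 6 = 9.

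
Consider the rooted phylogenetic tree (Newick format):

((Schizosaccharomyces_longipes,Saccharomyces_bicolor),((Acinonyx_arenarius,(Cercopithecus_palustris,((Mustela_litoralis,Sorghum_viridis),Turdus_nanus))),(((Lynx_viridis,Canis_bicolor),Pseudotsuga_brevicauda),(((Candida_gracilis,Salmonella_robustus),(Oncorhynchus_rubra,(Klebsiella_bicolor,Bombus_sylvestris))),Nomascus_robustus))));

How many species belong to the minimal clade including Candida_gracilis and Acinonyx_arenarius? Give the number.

14

The MRCA of Candida_gracilis and Acinonyx_arenarius is the node subtending ((Acinonyx_arenarius,(Cercopithecus_palustris,((Mustela_litoralis,Sorghum_viridis),Turdus_nanus))),(((Lynx_viridis,Canis_bicolor),Pseudotsuga_brevicauda),(((Candida_gracilis,Salmonella_robustus),(Oncorhynchus_rubra,(Klebsiella_bicolor,Bombus_sylvestris))),Nomascus_robustus))).
That clade contains 14 terminal taxa: Acinonyx_arenarius, Bombus_sylvestris, Candida_gracilis, Canis_bicolor, Cercopithecus_palustris, Klebsiella_bicolor, Lynx_viridis, Mustela_litoralis, Nomascus_robustus, Oncorhynchus_rubra, Pseudotsuga_brevicauda, Salmonella_robustus, Sorghum_viridis, Turdus_nanus.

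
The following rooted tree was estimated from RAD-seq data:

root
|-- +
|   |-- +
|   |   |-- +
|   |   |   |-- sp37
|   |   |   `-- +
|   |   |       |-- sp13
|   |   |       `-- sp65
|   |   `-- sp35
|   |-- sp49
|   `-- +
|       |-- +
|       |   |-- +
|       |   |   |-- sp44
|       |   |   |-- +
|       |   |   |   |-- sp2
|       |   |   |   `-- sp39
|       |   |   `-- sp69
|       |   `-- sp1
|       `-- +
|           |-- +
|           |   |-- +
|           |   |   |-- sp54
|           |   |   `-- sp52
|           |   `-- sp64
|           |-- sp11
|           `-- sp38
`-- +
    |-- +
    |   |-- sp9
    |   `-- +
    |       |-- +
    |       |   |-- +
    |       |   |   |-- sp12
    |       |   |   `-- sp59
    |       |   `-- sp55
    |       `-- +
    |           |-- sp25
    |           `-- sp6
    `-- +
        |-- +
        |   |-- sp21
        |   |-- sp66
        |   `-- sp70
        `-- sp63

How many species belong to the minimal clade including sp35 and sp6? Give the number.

25

The MRCA of sp35 and sp6 is the root, so the clade is the entire tree.
That clade contains 25 terminal taxa: sp1, sp11, sp12, sp13, sp2, sp21, sp25, sp35, sp37, sp38, sp39, sp44, sp49, sp52, sp54, sp55, sp59, sp6, sp63, sp64, sp65, sp66, sp69, sp70, sp9.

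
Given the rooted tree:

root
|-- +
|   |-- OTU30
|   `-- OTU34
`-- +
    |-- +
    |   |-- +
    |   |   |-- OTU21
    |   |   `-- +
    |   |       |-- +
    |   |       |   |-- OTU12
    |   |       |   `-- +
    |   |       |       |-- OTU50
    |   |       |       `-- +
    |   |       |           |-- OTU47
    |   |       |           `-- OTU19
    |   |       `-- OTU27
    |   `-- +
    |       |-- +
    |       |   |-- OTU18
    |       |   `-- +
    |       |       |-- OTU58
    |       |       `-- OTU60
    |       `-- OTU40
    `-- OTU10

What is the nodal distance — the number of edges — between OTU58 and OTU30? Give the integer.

The MRCA of OTU58 and OTU30 is the root of the tree.
From OTU58 up to that node: 6 branches. From OTU30 up to the same node: 2 branches. Total: 6 + 2 = 8.

8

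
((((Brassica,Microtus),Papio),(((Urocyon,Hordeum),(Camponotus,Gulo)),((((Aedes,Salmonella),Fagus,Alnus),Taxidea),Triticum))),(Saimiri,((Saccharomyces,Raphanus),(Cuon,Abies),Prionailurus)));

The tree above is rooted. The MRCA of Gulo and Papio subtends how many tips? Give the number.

The MRCA of Gulo and Papio is the node subtending (((Brassica,Microtus),Papio),(((Urocyon,Hordeum),(Camponotus,Gulo)),((((Aedes,Salmonella),Fagus,Alnus),Taxidea),Triticum))).
That clade contains 13 terminal taxa: Aedes, Alnus, Brassica, Camponotus, Fagus, Gulo, Hordeum, Microtus, Papio, Salmonella, Taxidea, Triticum, Urocyon.

13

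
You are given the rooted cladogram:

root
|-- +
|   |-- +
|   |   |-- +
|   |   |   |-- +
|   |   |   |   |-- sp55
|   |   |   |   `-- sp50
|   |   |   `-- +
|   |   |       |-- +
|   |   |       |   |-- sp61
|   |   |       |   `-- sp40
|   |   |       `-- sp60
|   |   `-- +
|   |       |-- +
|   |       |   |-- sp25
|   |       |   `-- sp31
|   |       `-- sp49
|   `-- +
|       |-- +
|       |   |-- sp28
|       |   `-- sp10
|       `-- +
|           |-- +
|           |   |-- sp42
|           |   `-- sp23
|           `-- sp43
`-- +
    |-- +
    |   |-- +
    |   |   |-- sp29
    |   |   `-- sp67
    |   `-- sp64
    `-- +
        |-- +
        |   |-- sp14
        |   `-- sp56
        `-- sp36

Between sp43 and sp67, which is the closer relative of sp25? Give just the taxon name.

The MRCA of sp25 and sp43 subtends ((((sp55,sp50),((sp61,sp40),sp60)),((sp25,sp31),sp49)),((sp28,sp10),((sp42,sp23),sp43))) (13 taxa).
The MRCA of sp25 and sp67 is the root, subtending the entire tree (19 taxa).
The first is nested inside the second, so sp25 shares a more recent common ancestor with sp43.

sp43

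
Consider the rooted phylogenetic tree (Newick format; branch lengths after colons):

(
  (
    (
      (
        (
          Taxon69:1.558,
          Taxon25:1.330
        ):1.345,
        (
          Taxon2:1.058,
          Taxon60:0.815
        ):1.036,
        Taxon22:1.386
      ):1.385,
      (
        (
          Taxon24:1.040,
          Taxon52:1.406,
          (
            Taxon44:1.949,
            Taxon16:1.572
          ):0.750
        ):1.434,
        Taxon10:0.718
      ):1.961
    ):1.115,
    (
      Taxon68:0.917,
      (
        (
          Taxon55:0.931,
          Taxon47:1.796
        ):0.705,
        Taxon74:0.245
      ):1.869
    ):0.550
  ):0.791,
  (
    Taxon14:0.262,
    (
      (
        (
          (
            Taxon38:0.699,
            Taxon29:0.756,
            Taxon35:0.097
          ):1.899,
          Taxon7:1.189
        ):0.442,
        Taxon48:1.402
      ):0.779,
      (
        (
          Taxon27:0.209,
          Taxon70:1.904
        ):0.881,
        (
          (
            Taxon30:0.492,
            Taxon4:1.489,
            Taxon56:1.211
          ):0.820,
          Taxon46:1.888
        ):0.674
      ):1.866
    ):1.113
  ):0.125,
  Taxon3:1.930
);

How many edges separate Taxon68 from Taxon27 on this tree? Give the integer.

8

The MRCA of Taxon68 and Taxon27 is the root of the tree.
From Taxon68 up to that node: 3 branches. From Taxon27 up to the same node: 5 branches. Total: 3 + 5 = 8.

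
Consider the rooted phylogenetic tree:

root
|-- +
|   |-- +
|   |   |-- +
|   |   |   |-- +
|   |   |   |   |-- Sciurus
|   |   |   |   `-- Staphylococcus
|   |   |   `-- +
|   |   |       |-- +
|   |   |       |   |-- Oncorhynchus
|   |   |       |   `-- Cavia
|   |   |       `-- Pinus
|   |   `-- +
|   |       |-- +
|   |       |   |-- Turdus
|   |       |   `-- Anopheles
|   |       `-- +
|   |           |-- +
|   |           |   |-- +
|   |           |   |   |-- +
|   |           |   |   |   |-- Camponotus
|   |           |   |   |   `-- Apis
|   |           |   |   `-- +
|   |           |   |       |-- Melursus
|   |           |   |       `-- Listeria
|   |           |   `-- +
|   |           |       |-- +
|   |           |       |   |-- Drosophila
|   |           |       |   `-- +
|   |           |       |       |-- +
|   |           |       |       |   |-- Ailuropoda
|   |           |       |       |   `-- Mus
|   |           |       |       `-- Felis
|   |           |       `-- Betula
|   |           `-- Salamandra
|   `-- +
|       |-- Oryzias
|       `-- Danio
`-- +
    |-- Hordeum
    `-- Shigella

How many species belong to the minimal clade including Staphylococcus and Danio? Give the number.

19

The MRCA of Staphylococcus and Danio is the node subtending ((((Sciurus,Staphylococcus),((Oncorhynchus,Cavia),Pinus)),((Turdus,Anopheles),((((Camponotus,Apis),(Melursus,Listeria)),((Drosophila,((Ailuropoda,Mus),Felis)),Betula)),Salamandra))),(Oryzias,Danio)).
That clade contains 19 terminal taxa: Ailuropoda, Anopheles, Apis, Betula, Camponotus, Cavia, Danio, Drosophila, Felis, Listeria, Melursus, Mus, Oncorhynchus, Oryzias, Pinus, Salamandra, Sciurus, Staphylococcus, Turdus.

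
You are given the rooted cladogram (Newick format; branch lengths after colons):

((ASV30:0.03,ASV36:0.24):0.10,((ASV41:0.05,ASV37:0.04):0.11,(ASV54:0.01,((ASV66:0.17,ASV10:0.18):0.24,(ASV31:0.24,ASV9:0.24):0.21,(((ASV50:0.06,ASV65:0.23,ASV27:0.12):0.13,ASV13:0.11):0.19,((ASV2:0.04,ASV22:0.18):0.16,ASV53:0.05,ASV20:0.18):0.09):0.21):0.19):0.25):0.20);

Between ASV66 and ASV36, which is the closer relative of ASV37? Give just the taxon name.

The MRCA of ASV37 and ASV66 subtends ((ASV41,ASV37),(ASV54,((ASV66,ASV10),(ASV31,ASV9),(((ASV50,ASV65,ASV27),ASV13),((ASV2,ASV22),ASV53,ASV20))))) (15 taxa).
The MRCA of ASV37 and ASV36 is the root, subtending the entire tree (17 taxa).
The first is nested inside the second, so ASV37 shares a more recent common ancestor with ASV66.

ASV66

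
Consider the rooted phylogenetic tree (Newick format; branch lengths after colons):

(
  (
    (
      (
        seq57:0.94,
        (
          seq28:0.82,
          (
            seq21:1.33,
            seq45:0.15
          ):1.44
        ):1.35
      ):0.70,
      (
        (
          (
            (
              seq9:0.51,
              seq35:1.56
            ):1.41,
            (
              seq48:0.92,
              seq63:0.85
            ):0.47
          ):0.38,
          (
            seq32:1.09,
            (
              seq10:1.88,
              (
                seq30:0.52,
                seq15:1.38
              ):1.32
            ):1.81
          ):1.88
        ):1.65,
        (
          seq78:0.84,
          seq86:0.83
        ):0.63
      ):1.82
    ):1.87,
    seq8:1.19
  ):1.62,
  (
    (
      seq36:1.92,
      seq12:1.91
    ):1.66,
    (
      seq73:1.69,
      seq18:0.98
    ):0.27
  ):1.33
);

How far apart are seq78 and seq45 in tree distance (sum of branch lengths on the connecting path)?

6.93

The path runs seq78 → … → MRCA → … → seq45; the MRCA is the node subtending ((seq57,(seq28,(seq21,seq45))),((((seq9,seq35),(seq48,seq63)),(seq32,(seq10,(seq30,seq15)))),(seq78,seq86))).
Branch lengths along that path: 0.84 + 0.63 + 1.82 + 0.70 + 1.35 + 1.44 + 0.15 = 6.93.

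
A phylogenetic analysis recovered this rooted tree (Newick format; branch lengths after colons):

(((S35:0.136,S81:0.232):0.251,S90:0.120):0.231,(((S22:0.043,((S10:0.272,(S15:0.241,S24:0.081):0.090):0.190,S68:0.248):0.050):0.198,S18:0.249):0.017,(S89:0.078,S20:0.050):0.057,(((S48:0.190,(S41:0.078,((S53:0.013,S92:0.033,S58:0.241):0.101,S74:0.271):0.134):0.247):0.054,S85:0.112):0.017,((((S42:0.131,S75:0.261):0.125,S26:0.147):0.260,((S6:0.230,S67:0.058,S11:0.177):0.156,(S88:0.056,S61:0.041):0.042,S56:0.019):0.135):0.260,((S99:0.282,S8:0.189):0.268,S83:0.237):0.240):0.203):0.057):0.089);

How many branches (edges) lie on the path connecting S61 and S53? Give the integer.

The MRCA of S61 and S53 is the node subtending (((S48,(S41,((S53,S92,S58),S74))),S85),((((S42,S75),S26),((S6,S67,S11),(S88,S61),S56)),((S99,S8),S83))).
From S61 up to that node: 5 branches. From S53 up to the same node: 6 branches. Total: 5 + 6 = 11.

11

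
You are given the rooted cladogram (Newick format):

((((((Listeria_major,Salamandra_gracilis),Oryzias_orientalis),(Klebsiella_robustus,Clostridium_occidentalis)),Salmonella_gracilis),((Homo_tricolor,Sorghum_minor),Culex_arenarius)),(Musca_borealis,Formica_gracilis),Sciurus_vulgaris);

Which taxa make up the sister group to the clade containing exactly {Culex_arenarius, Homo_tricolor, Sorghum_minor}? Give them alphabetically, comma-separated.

The clade containing exactly {Culex_arenarius, Homo_tricolor, Sorghum_minor} attaches to the tree at the node subtending (((((Listeria_major,Salamandra_gracilis),Oryzias_orientalis),(Klebsiella_robustus,Clostridium_occidentalis)),Salmonella_gracilis),((Homo_tricolor,Sorghum_minor),Culex_arenarius)).
The other lineage descending from that same node — the sister group — is ((((Listeria_major,Salamandra_gracilis),Oryzias_orientalis),(Klebsiella_robustus,Clostridium_occidentalis)),Salmonella_gracilis); its 6 tips in alphabetical order are the answer.

Clostridium_occidentalis, Klebsiella_robustus, Listeria_major, Oryzias_orientalis, Salamandra_gracilis, Salmonella_gracilis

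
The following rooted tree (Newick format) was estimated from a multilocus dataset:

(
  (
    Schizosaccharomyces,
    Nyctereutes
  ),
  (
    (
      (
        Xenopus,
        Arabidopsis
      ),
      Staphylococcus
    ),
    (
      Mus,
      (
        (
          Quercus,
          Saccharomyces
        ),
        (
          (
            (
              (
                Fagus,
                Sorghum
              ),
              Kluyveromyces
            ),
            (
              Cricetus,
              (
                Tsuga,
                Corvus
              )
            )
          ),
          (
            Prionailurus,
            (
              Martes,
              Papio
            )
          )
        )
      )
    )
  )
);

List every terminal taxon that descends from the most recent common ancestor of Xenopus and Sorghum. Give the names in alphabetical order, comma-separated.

Tracing Xenopus: it sits inside (Xenopus,Arabidopsis).
Tracing Sorghum: it sits inside (Fagus,Sorghum).
The smallest clade enclosing both is (((Xenopus,Arabidopsis),Staphylococcus),(Mus,((Quercus,Saccharomyces),((((Fagus,Sorghum),Kluyveromyces),(Cricetus,(Tsuga,Corvus))),(Prionailurus,(Martes,Papio)))))); the answer is its 15 terminal taxa in alphabetical order.

Arabidopsis, Corvus, Cricetus, Fagus, Kluyveromyces, Martes, Mus, Papio, Prionailurus, Quercus, Saccharomyces, Sorghum, Staphylococcus, Tsuga, Xenopus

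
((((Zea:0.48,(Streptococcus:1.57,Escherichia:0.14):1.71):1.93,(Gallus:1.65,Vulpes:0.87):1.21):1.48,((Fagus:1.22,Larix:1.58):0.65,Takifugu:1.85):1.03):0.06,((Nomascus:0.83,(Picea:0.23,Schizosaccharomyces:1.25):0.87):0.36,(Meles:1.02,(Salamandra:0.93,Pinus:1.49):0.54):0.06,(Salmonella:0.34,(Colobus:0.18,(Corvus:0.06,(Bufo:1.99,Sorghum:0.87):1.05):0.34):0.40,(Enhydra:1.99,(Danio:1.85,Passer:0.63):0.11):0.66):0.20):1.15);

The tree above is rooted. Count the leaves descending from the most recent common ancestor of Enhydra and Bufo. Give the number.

8

The MRCA of Enhydra and Bufo is the node subtending (Salmonella,(Colobus,(Corvus,(Bufo,Sorghum))),(Enhydra,(Danio,Passer))).
That clade contains 8 terminal taxa: Bufo, Colobus, Corvus, Danio, Enhydra, Passer, Salmonella, Sorghum.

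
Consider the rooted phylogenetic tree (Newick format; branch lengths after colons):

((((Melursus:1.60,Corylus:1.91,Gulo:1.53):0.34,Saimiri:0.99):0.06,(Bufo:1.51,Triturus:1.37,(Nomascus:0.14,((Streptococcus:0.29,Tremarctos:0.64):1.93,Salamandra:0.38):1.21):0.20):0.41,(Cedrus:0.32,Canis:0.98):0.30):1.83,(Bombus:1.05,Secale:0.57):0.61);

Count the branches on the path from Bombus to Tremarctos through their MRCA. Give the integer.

8

The MRCA of Bombus and Tremarctos is the root of the tree.
From Bombus up to that node: 2 branches. From Tremarctos up to the same node: 6 branches. Total: 2 + 6 = 8.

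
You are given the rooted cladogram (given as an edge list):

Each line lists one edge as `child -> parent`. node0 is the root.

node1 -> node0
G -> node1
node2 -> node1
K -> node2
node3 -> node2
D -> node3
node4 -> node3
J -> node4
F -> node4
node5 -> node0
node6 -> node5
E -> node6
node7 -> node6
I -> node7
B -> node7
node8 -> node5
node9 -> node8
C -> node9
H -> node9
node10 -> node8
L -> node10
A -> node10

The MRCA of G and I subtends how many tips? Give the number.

The MRCA of G and I is the root, so the clade is the entire tree.
That clade contains 12 terminal taxa: A, B, C, D, E, F, G, H, I, J, K, L.

12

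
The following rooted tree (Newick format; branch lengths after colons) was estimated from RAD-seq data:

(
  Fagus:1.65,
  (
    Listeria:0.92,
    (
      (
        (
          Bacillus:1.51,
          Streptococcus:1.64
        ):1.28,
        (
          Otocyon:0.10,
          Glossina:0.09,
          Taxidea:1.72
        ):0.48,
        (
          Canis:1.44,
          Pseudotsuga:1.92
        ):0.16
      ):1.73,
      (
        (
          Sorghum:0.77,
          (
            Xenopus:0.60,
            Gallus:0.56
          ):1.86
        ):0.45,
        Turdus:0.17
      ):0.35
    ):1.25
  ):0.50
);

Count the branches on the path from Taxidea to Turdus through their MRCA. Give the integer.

The MRCA of Taxidea and Turdus is the node subtending (((Bacillus,Streptococcus),(Otocyon,Glossina,Taxidea),(Canis,Pseudotsuga)),((Sorghum,(Xenopus,Gallus)),Turdus)).
From Taxidea up to that node: 3 branches. From Turdus up to the same node: 2 branches. Total: 3 + 2 = 5.

5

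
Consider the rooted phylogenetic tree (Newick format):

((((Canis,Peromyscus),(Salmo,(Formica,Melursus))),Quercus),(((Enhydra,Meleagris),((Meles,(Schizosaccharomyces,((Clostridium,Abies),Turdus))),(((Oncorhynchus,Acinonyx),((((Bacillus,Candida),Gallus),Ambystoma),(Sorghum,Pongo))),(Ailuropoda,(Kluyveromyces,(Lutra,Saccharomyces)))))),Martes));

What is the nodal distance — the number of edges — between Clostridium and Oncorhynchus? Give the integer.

The MRCA of Clostridium and Oncorhynchus is the node subtending ((Meles,(Schizosaccharomyces,((Clostridium,Abies),Turdus))),(((Oncorhynchus,Acinonyx),((((Bacillus,Candida),Gallus),Ambystoma),(Sorghum,Pongo))),(Ailuropoda,(Kluyveromyces,(Lutra,Saccharomyces))))).
From Clostridium up to that node: 5 branches. From Oncorhynchus up to the same node: 4 branches. Total: 5 + 4 = 9.

9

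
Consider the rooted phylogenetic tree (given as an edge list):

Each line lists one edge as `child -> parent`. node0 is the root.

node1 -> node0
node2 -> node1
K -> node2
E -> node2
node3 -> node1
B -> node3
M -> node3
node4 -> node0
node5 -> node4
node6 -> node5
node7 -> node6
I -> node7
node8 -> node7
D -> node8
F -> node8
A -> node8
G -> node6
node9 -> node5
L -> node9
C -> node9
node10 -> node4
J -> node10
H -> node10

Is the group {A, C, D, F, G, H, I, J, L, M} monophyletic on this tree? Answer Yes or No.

No

The MRCA of the listed taxa is the root, so the smallest clade containing them is the whole tree.
That clade also contains B, E, K, which are not in the proposed group, so the group is not monophyletic.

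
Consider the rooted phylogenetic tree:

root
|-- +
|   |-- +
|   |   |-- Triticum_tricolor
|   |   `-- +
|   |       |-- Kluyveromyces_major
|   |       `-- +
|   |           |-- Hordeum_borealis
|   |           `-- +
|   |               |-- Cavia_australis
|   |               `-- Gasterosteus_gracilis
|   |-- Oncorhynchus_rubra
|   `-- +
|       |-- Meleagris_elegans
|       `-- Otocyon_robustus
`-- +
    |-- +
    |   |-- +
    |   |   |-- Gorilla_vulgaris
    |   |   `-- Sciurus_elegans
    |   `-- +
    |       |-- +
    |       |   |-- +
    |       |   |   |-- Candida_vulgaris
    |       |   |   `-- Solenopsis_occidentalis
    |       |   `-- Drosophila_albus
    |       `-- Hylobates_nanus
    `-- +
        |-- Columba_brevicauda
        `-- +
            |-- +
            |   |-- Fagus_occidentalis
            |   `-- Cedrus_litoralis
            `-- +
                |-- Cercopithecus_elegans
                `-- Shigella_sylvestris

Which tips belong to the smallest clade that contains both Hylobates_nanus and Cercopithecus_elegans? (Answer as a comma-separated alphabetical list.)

Candida_vulgaris, Cedrus_litoralis, Cercopithecus_elegans, Columba_brevicauda, Drosophila_albus, Fagus_occidentalis, Gorilla_vulgaris, Hylobates_nanus, Sciurus_elegans, Shigella_sylvestris, Solenopsis_occidentalis

Tracing Hylobates_nanus: it sits inside (((Candida_vulgaris,Solenopsis_occidentalis),Drosophila_albus),Hylobates_nanus).
Tracing Cercopithecus_elegans: it sits inside (Cercopithecus_elegans,Shigella_sylvestris).
The smallest clade enclosing both is (((Gorilla_vulgaris,Sciurus_elegans),(((Candida_vulgaris,Solenopsis_occidentalis),Drosophila_albus),Hylobates_nanus)),(Columba_brevicauda,((Fagus_occidentalis,Cedrus_litoralis),(Cercopithecus_elegans,Shigella_sylvestris)))); the answer is its 11 terminal taxa in alphabetical order.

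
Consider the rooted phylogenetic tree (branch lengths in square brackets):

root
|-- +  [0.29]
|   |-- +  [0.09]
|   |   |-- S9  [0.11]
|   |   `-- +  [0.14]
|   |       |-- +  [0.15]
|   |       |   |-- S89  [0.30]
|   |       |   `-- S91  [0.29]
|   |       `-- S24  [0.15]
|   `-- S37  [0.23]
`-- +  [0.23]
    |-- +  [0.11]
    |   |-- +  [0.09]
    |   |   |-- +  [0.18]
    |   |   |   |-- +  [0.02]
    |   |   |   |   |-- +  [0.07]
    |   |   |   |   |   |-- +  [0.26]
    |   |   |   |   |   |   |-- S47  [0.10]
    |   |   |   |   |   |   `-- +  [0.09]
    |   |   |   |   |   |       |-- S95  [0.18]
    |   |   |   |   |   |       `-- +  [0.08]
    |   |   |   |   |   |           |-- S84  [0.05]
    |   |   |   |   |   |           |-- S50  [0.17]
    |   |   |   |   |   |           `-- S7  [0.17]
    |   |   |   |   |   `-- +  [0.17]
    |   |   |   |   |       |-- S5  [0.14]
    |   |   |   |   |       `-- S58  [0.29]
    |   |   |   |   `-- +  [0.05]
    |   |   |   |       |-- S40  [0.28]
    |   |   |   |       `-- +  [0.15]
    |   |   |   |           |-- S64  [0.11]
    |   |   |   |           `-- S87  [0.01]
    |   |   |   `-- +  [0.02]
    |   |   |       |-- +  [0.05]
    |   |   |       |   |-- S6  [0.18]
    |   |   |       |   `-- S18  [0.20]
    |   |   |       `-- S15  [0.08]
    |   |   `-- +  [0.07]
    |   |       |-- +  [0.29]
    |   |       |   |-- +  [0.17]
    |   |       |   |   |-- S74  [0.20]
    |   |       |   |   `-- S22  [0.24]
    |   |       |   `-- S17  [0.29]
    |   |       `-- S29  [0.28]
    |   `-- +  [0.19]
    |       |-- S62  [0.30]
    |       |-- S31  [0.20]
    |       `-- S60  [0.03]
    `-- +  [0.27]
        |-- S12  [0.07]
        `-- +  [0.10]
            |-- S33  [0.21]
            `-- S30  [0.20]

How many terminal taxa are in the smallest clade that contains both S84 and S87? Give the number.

10

The MRCA of S84 and S87 is the node subtending (((S47,(S95,(S84,S50,S7))),(S5,S58)),(S40,(S64,S87))).
That clade contains 10 terminal taxa: S40, S47, S5, S50, S58, S64, S7, S84, S87, S95.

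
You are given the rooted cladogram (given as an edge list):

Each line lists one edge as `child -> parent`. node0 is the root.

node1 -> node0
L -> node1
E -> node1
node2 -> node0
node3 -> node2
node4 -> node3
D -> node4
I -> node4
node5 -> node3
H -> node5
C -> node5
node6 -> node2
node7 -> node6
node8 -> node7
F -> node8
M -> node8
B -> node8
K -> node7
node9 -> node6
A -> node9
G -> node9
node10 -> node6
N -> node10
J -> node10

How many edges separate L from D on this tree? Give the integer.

6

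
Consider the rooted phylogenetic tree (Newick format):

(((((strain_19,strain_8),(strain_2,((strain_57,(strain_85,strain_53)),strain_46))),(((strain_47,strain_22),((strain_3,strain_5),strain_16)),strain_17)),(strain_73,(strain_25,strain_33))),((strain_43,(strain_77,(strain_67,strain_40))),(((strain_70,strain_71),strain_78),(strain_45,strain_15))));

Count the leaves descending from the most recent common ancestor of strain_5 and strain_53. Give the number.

13

The MRCA of strain_5 and strain_53 is the node subtending (((strain_19,strain_8),(strain_2,((strain_57,(strain_85,strain_53)),strain_46))),(((strain_47,strain_22),((strain_3,strain_5),strain_16)),strain_17)).
That clade contains 13 terminal taxa: strain_16, strain_17, strain_19, strain_2, strain_22, strain_3, strain_46, strain_47, strain_5, strain_53, strain_57, strain_8, strain_85.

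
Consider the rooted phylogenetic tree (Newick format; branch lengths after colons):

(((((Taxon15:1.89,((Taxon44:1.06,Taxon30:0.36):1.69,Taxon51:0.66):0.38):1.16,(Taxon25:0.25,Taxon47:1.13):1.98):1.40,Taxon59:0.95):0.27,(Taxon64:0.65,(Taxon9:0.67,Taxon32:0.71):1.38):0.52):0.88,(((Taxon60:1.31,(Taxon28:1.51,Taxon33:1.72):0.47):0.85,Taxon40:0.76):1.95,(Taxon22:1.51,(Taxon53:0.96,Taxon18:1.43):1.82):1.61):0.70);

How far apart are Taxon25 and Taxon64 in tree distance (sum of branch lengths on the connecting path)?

5.07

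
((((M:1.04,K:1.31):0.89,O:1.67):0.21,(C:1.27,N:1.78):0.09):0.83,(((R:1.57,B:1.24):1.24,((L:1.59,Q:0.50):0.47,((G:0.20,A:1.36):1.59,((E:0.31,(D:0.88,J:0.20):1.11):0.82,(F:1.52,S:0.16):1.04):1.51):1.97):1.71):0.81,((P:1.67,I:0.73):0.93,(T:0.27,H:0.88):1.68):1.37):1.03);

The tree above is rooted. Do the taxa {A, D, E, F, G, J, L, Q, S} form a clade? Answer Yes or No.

The most recent common ancestor of these taxa subtends ((L,Q),((G,A),((E,(D,J)),(F,S)))).
That clade has exactly 9 tips — every listed taxon and nothing else — so the group is monophyletic.

Yes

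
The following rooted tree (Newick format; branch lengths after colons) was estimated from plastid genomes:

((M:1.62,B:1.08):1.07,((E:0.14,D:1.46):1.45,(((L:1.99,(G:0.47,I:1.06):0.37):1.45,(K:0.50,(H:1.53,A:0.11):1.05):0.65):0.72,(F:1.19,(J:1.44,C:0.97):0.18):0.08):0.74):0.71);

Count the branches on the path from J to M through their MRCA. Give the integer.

7

The MRCA of J and M is the root of the tree.
From J up to that node: 5 branches. From M up to the same node: 2 branches. Total: 5 + 2 = 7.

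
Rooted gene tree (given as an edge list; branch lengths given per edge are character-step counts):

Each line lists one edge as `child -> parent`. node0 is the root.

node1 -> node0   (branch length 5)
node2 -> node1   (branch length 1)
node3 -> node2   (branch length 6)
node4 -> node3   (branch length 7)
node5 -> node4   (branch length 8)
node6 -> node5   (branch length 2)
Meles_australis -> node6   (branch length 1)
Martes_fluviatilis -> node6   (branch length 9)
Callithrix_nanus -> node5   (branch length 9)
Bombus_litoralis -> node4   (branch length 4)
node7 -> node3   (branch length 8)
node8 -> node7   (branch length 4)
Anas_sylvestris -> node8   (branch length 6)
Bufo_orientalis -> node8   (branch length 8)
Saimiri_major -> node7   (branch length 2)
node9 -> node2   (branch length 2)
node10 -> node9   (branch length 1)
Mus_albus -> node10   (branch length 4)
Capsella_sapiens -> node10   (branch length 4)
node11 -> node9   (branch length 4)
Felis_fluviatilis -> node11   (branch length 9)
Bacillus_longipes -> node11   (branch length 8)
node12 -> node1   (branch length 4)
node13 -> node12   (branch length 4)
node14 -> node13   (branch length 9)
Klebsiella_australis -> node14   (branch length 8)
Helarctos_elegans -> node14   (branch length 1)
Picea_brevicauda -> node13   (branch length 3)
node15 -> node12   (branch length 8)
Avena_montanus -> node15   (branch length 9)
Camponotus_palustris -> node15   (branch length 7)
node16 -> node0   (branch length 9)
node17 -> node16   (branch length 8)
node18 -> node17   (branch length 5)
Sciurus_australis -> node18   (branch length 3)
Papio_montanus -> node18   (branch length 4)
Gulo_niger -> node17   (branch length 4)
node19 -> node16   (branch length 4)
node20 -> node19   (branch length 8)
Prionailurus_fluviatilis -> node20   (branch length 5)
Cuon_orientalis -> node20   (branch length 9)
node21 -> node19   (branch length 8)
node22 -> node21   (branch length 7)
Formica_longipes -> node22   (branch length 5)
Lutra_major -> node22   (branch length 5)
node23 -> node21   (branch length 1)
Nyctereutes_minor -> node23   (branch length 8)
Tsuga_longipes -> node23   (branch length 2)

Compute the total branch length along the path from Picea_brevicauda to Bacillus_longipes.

26

The path runs Picea_brevicauda → … → MRCA → … → Bacillus_longipes; the MRCA is the node subtending ((((((Meles_australis,Martes_fluviatilis),Callithrix_nanus),Bombus_litoralis),((Anas_sylvestris,Bufo_orientalis),Saimiri_major)),((Mus_albus,Capsella_sapiens),(Felis_fluviatilis,Bacillus_longipes))),(((Klebsiella_australis,Helarctos_elegans),Picea_brevicauda),(Avena_montanus,Camponotus_palustris))).
Branch lengths along that path: 3 + 4 + 4 + 1 + 2 + 4 + 8 = 26.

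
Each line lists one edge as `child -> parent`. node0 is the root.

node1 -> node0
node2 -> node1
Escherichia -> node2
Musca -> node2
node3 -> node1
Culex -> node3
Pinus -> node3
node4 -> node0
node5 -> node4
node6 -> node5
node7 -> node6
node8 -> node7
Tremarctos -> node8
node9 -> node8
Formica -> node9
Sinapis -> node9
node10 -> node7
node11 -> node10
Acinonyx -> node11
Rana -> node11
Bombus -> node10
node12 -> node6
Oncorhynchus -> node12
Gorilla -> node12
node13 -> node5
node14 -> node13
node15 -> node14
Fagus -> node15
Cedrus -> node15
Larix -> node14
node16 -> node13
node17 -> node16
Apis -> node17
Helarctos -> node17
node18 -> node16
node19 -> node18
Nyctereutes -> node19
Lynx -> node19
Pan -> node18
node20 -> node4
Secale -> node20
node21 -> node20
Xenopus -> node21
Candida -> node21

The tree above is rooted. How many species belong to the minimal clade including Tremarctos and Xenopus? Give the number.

19

The MRCA of Tremarctos and Xenopus is the node subtending (((((Tremarctos,(Formica,Sinapis)),((Acinonyx,Rana),Bombus)),(Oncorhynchus,Gorilla)),(((Fagus,Cedrus),Larix),((Apis,Helarctos),((Nyctereutes,Lynx),Pan)))),(Secale,(Xenopus,Candida))).
That clade contains 19 terminal taxa: Acinonyx, Apis, Bombus, Candida, Cedrus, Fagus, Formica, Gorilla, Helarctos, Larix, Lynx, Nyctereutes, Oncorhynchus, Pan, Rana, Secale, Sinapis, Tremarctos, Xenopus.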